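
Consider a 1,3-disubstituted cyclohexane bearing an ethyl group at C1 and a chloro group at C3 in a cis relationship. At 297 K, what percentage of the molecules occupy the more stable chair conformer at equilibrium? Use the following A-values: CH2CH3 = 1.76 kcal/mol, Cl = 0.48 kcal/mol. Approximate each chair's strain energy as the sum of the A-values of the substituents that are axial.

C1 and C3 have the same parity, so for the cis isomer the two substituents are e,e in one chair and a,a in the other.
Chair I (ethyl axial, chloro axial): E = 2.24 kcal/mol; chair II (ethyl equatorial, chloro equatorial): E = 0.00 kcal/mol.
ΔG = 2.24 kcal/mol between the two chairs.
K = exp(ΔG/RT) with R = 1.987×10⁻³ kcal mol⁻¹ K⁻¹ and T = 297 K gives K ≈ 44.5.
Fraction in the lower-energy chair = K/(K+1) = 97.8%.

97.8%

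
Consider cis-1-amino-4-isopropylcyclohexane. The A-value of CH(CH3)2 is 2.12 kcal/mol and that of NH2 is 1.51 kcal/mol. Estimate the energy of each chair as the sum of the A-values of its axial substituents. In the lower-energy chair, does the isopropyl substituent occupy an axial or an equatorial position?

C1 and C4 have opposite parity, so for the cis isomer the two substituents are one axial and one equatorial in each chair.
Chair I (isopropyl axial, amino equatorial): E = 2.12 kcal/mol.
Chair II (isopropyl equatorial, amino axial): E = 1.51 kcal/mol.
Chair II is the more stable (lower-energy) conformer, and in that chair the isopropyl group is equatorial.

equatorial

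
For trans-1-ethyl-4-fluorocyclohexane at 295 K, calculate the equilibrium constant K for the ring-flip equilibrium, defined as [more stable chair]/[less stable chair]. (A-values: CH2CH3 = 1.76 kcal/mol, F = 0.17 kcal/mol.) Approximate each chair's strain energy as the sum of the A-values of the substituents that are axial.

K ≈ 26.9

C1 and C4 have opposite parity, so for the trans isomer the two substituents are e,e in one chair and a,a in the other.
Chair I (ethyl axial, fluoro axial): E = 1.93 kcal/mol; chair II (ethyl equatorial, fluoro equatorial): E = 0.00 kcal/mol.
ΔG = 1.93 kcal/mol between the two chairs.
K = exp(ΔG/RT) with R = 1.987×10⁻³ kcal mol⁻¹ K⁻¹ and T = 295 K gives K ≈ 26.9.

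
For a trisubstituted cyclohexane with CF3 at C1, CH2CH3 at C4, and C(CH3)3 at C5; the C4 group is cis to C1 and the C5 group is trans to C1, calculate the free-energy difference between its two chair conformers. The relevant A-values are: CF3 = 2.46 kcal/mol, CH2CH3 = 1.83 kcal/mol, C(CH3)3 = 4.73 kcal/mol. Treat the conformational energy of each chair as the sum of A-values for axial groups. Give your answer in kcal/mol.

4.10 kcal/mol

Chair I (trifluoromethyl axial, ethyl equatorial, tert-butyl equatorial): E = 2.46 kcal/mol.
Chair II (trifluoromethyl equatorial, ethyl axial, tert-butyl axial): E = 6.56 kcal/mol.
ΔE = 6.56 − 2.46 = 4.10 kcal/mol; chair I is more stable.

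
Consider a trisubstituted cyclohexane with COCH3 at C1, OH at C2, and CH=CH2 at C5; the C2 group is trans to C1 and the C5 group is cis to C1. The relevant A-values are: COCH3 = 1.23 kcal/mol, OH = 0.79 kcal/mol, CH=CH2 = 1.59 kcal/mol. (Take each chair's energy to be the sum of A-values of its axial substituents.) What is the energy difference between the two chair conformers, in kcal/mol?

3.61 kcal/mol

Chair I (acetyl axial, hydroxyl axial, vinyl axial): E = 3.61 kcal/mol.
Chair II (acetyl equatorial, hydroxyl equatorial, vinyl equatorial): E = 0.00 kcal/mol.
ΔE = 3.61 − 0.00 = 3.61 kcal/mol; chair II is more stable.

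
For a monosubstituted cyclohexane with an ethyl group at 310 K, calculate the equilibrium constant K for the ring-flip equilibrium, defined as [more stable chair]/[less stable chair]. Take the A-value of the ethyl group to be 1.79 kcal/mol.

One chair has the ethyl group axial (E = 1.79 kcal/mol) and the other has it equatorial (E = 0).
ΔG = 1.79 kcal/mol between the two chairs.
K = exp(ΔG/RT) with R = 1.987×10⁻³ kcal mol⁻¹ K⁻¹ and T = 310 K gives K ≈ 18.3.

K ≈ 18.3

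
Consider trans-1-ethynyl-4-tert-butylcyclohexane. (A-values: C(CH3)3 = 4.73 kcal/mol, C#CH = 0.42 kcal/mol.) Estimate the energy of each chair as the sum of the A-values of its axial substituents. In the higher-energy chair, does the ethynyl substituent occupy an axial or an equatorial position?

axial

C1 and C4 have opposite parity, so for the trans isomer the two substituents are e,e in one chair and a,a in the other.
Chair I (tert-butyl axial, ethynyl axial): E = 5.15 kcal/mol.
Chair II (tert-butyl equatorial, ethynyl equatorial): E = 0.00 kcal/mol.
Chair I is the less stable (higher-energy) conformer, and in that chair the ethynyl group is axial.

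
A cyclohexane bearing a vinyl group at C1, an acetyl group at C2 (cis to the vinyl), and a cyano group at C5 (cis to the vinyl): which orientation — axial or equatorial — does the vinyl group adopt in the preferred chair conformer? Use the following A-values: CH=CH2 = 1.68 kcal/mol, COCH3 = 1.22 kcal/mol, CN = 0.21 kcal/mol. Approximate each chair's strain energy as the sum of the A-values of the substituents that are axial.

equatorial

Chair I (vinyl axial, acetyl equatorial, cyano axial): E = 1.89 kcal/mol.
Chair II (vinyl equatorial, acetyl axial, cyano equatorial): E = 1.22 kcal/mol.
Chair II is the more stable (lower-energy) conformer, and in that chair the vinyl group is equatorial.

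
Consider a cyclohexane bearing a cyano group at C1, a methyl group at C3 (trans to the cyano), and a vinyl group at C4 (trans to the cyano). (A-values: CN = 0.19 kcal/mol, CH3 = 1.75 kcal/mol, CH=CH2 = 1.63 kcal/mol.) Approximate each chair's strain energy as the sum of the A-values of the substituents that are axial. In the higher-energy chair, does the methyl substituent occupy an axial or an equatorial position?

equatorial

Chair I (cyano axial, methyl equatorial, vinyl axial): E = 1.82 kcal/mol.
Chair II (cyano equatorial, methyl axial, vinyl equatorial): E = 1.75 kcal/mol.
Chair I is the less stable (higher-energy) conformer, and in that chair the methyl group is equatorial.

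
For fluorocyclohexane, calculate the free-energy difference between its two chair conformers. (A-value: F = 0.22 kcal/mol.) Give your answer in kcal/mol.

A monosubstituted cyclohexane has one chair with the fluoro group axial (E = A = 0.22 kcal/mol) and one with it equatorial (E = 0).
ΔE = 0.22 − 0 = 0.22 kcal/mol.

0.22 kcal/mol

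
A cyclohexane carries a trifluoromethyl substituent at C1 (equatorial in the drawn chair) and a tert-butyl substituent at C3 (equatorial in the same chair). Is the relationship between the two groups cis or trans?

cis

C1 and C3 have the same parity, so their axial bonds point in the same direction.
With same-parity carbons, two substituents on the same face are both axial or both equatorial; opposite faces give one of each.
Here the groups are equatorial/equatorial → same face → cis.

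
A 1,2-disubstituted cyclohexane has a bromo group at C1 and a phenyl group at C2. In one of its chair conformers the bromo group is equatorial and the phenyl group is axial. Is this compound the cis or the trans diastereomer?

C1 and C2 have opposite parity, so their axial bonds point in opposite directions.
With opposite-parity carbons, two substituents on the same face are one axial and one equatorial; opposite faces give both axial or both equatorial.
Here the groups are equatorial/axial → same face → cis.

cis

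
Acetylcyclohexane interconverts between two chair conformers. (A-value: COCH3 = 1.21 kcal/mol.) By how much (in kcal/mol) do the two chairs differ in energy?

1.21 kcal/mol

A monosubstituted cyclohexane has one chair with the acetyl group axial (E = A = 1.21 kcal/mol) and one with it equatorial (E = 0).
ΔE = 1.21 − 0 = 1.21 kcal/mol.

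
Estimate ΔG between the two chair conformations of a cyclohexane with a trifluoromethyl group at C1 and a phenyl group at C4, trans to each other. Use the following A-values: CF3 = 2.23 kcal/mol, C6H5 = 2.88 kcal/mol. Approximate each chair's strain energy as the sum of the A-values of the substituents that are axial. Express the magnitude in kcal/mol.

5.11 kcal/mol

C1 and C4 have opposite parity, so for the trans isomer the two substituents are e,e in one chair and a,a in the other.
Chair I (trifluoromethyl axial, phenyl axial): E = 5.11 kcal/mol.
Chair II (trifluoromethyl equatorial, phenyl equatorial): E = 0.00 kcal/mol.
ΔE = 5.11 − 0.00 = 5.11 kcal/mol; chair II is more stable.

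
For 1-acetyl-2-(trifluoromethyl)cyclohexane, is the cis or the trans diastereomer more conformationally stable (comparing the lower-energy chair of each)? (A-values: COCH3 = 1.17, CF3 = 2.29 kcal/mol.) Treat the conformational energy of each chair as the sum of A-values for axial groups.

trans

At 1,2 positions (parity opposite): cis → (a,e or e,a); trans → (e,e or a,a).
Best chair for cis: E = 1.17 kcal/mol; best chair for trans: E = 0.00 kcal/mol.
The trans isomer is lower by 1.17 kcal/mol.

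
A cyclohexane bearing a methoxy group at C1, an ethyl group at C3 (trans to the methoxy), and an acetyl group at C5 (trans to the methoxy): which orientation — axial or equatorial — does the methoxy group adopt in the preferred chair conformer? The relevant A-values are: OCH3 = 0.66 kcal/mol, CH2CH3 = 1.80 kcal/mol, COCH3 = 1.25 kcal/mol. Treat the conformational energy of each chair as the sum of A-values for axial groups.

axial

Chair I (methoxy axial, ethyl equatorial, acetyl equatorial): E = 0.66 kcal/mol.
Chair II (methoxy equatorial, ethyl axial, acetyl axial): E = 3.05 kcal/mol.
Chair I is the more stable (lower-energy) conformer, and in that chair the methoxy group is axial.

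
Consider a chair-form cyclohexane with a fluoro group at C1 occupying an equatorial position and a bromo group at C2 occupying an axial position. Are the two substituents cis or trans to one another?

C1 and C2 have opposite parity, so their axial bonds point in opposite directions.
With opposite-parity carbons, two substituents on the same face are one axial and one equatorial; opposite faces give both axial or both equatorial.
Here the groups are equatorial/axial → same face → cis.

cis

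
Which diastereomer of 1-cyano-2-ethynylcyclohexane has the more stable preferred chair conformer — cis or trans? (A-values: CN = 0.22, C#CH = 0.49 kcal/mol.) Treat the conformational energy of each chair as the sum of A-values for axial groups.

At 1,2 positions (parity opposite): cis → (a,e or e,a); trans → (e,e or a,a).
Best chair for cis: E = 0.22 kcal/mol; best chair for trans: E = 0.00 kcal/mol.
The trans isomer is lower by 0.22 kcal/mol.

trans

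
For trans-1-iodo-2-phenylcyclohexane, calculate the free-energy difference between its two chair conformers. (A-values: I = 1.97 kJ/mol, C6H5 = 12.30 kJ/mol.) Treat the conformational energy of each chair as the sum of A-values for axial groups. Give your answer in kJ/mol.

C1 and C2 have opposite parity, so for the trans isomer the two substituents are e,e in one chair and a,a in the other.
Chair I (iodo axial, phenyl axial): E = 14.27 kJ/mol.
Chair II (iodo equatorial, phenyl equatorial): E = 0.00 kJ/mol.
ΔE = 14.27 − 0.00 = 14.27 kJ/mol; chair II is more stable.

14.27 kJ/mol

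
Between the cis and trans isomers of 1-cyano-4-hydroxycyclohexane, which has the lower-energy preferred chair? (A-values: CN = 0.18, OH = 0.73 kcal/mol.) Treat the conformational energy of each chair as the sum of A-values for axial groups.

trans

At 1,4 positions (parity opposite): cis → (a,e or e,a); trans → (e,e or a,a).
Best chair for cis: E = 0.18 kcal/mol; best chair for trans: E = 0.00 kcal/mol.
The trans isomer is lower by 0.18 kcal/mol.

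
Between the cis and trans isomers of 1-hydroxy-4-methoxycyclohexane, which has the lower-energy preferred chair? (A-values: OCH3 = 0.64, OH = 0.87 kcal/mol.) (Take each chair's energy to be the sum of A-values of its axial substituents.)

trans

At 1,4 positions (parity opposite): cis → (a,e or e,a); trans → (e,e or a,a).
Best chair for cis: E = 0.64 kcal/mol; best chair for trans: E = 0.00 kcal/mol.
The trans isomer is lower by 0.64 kcal/mol.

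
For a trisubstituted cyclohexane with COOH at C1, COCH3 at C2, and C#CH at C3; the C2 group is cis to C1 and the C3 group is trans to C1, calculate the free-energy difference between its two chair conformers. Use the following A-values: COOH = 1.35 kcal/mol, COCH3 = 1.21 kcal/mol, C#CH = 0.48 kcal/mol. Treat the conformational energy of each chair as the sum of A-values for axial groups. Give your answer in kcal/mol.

0.34 kcal/mol

Chair I (carboxyl axial, acetyl equatorial, ethynyl equatorial): E = 1.35 kcal/mol.
Chair II (carboxyl equatorial, acetyl axial, ethynyl axial): E = 1.69 kcal/mol.
ΔE = 1.69 − 1.35 = 0.34 kcal/mol; chair I is more stable.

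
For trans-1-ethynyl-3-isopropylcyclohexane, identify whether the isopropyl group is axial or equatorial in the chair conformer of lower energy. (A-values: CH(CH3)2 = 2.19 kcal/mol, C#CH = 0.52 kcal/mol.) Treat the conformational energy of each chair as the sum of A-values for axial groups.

C1 and C3 have the same parity, so for the trans isomer the two substituents are one axial and one equatorial in each chair.
Chair I (isopropyl axial, ethynyl equatorial): E = 2.19 kcal/mol.
Chair II (isopropyl equatorial, ethynyl axial): E = 0.52 kcal/mol.
Chair II is the more stable (lower-energy) conformer, and in that chair the isopropyl group is equatorial.

equatorial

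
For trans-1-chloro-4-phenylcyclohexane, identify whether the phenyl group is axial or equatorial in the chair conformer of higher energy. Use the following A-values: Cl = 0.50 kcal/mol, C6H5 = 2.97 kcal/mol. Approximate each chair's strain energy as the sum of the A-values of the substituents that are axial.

axial

C1 and C4 have opposite parity, so for the trans isomer the two substituents are e,e in one chair and a,a in the other.
Chair I (chloro axial, phenyl axial): E = 3.47 kcal/mol.
Chair II (chloro equatorial, phenyl equatorial): E = 0.00 kcal/mol.
Chair I is the less stable (higher-energy) conformer, and in that chair the phenyl group is axial.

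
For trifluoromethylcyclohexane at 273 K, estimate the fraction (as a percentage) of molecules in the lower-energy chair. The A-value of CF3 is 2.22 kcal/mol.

98.4%

One chair has the trifluoromethyl group axial (E = 2.22 kcal/mol) and the other has it equatorial (E = 0).
ΔG = 2.22 kcal/mol between the two chairs.
K = exp(ΔG/RT) with R = 1.987×10⁻³ kcal mol⁻¹ K⁻¹ and T = 273 K gives K ≈ 59.9.
Fraction in the lower-energy chair = K/(K+1) = 98.4%.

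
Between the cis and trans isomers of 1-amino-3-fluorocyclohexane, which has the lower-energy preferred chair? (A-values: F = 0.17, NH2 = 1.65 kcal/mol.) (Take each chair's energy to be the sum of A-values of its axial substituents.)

cis

At 1,3 positions (parity same): cis → (e,e or a,a); trans → (a,e or e,a).
Best chair for cis: E = 0.00 kcal/mol; best chair for trans: E = 0.17 kcal/mol.
The cis isomer is lower by 0.17 kcal/mol.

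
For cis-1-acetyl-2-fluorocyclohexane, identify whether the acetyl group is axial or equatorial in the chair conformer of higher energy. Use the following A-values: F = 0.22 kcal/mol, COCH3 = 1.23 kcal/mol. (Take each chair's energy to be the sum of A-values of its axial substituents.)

C1 and C2 have opposite parity, so for the cis isomer the two substituents are one axial and one equatorial in each chair.
Chair I (fluoro axial, acetyl equatorial): E = 0.22 kcal/mol.
Chair II (fluoro equatorial, acetyl axial): E = 1.23 kcal/mol.
Chair II is the less stable (higher-energy) conformer, and in that chair the acetyl group is axial.

axial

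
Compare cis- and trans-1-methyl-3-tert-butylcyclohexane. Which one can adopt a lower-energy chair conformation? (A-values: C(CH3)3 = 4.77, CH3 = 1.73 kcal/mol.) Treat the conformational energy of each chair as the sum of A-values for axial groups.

cis

At 1,3 positions (parity same): cis → (e,e or a,a); trans → (a,e or e,a).
Best chair for cis: E = 0.00 kcal/mol; best chair for trans: E = 1.73 kcal/mol.
The cis isomer is lower by 1.73 kcal/mol.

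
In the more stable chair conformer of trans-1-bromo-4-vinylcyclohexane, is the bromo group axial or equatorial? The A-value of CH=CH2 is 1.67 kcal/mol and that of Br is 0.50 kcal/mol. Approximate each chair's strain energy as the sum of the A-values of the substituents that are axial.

C1 and C4 have opposite parity, so for the trans isomer the two substituents are e,e in one chair and a,a in the other.
Chair I (vinyl axial, bromo axial): E = 2.17 kcal/mol.
Chair II (vinyl equatorial, bromo equatorial): E = 0.00 kcal/mol.
Chair II is the more stable (lower-energy) conformer, and in that chair the bromo group is equatorial.

equatorial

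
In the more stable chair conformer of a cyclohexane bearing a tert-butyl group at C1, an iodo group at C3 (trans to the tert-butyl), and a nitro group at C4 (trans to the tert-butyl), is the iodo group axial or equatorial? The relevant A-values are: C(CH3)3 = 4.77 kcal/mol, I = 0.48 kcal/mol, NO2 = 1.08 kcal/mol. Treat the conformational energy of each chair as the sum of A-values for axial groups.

Chair I (tert-butyl axial, iodo equatorial, nitro axial): E = 5.85 kcal/mol.
Chair II (tert-butyl equatorial, iodo axial, nitro equatorial): E = 0.48 kcal/mol.
Chair II is the more stable (lower-energy) conformer, and in that chair the iodo group is axial.

axial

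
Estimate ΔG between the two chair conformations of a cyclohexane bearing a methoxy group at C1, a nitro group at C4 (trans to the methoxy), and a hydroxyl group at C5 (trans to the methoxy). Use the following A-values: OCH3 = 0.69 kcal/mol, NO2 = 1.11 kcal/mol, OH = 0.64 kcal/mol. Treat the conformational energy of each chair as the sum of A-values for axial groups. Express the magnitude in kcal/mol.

Chair I (methoxy axial, nitro axial, hydroxyl equatorial): E = 1.80 kcal/mol.
Chair II (methoxy equatorial, nitro equatorial, hydroxyl axial): E = 0.64 kcal/mol.
ΔE = 1.80 − 0.64 = 1.16 kcal/mol; chair II is more stable.

1.16 kcal/mol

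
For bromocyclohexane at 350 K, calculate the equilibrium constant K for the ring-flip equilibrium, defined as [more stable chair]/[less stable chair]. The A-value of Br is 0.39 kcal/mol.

K ≈ 1.75

One chair has the bromo group axial (E = 0.39 kcal/mol) and the other has it equatorial (E = 0).
ΔG = 0.39 kcal/mol between the two chairs.
K = exp(ΔG/RT) with R = 1.987×10⁻³ kcal mol⁻¹ K⁻¹ and T = 350 K gives K ≈ 1.75.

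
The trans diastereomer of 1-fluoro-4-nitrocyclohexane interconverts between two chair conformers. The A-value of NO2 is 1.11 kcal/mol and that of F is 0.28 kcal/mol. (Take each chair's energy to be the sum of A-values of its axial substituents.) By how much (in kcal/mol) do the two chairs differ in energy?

1.39 kcal/mol

C1 and C4 have opposite parity, so for the trans isomer the two substituents are e,e in one chair and a,a in the other.
Chair I (nitro axial, fluoro axial): E = 1.39 kcal/mol.
Chair II (nitro equatorial, fluoro equatorial): E = 0.00 kcal/mol.
ΔE = 1.39 − 0.00 = 1.39 kcal/mol; chair II is more stable.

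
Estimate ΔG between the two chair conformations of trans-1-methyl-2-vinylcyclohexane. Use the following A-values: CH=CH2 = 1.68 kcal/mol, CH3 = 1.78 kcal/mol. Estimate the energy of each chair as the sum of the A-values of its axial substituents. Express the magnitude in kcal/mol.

3.46 kcal/mol

C1 and C2 have opposite parity, so for the trans isomer the two substituents are e,e in one chair and a,a in the other.
Chair I (vinyl axial, methyl axial): E = 3.46 kcal/mol.
Chair II (vinyl equatorial, methyl equatorial): E = 0.00 kcal/mol.
ΔE = 3.46 − 0.00 = 3.46 kcal/mol; chair II is more stable.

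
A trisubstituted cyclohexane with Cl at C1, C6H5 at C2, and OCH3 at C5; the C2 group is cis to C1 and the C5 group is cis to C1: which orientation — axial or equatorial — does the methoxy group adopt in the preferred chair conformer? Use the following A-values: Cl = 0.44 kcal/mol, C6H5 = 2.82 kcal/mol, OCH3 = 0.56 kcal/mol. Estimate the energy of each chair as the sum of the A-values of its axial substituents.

axial

Chair I (chloro axial, phenyl equatorial, methoxy axial): E = 1.00 kcal/mol.
Chair II (chloro equatorial, phenyl axial, methoxy equatorial): E = 2.82 kcal/mol.
Chair I is the more stable (lower-energy) conformer, and in that chair the methoxy group is axial.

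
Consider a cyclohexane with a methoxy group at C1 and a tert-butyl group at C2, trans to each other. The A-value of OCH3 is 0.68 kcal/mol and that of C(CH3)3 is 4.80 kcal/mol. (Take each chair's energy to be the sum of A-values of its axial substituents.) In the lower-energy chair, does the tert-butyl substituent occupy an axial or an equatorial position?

C1 and C2 have opposite parity, so for the trans isomer the two substituents are e,e in one chair and a,a in the other.
Chair I (methoxy axial, tert-butyl axial): E = 5.48 kcal/mol.
Chair II (methoxy equatorial, tert-butyl equatorial): E = 0.00 kcal/mol.
Chair II is the more stable (lower-energy) conformer, and in that chair the tert-butyl group is equatorial.

equatorial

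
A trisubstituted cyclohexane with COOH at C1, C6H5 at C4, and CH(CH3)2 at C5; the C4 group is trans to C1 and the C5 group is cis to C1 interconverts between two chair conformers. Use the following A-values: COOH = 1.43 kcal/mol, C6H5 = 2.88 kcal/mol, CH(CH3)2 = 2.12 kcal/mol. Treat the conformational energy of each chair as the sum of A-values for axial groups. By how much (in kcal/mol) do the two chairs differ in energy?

6.43 kcal/mol

Chair I (carboxyl axial, phenyl axial, isopropyl axial): E = 6.43 kcal/mol.
Chair II (carboxyl equatorial, phenyl equatorial, isopropyl equatorial): E = 0.00 kcal/mol.
ΔE = 6.43 − 0.00 = 6.43 kcal/mol; chair II is more stable.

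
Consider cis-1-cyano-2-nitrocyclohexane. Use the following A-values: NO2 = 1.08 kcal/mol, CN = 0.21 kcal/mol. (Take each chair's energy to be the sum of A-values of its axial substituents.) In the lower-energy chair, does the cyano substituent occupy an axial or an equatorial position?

axial

C1 and C2 have opposite parity, so for the cis isomer the two substituents are one axial and one equatorial in each chair.
Chair I (nitro axial, cyano equatorial): E = 1.08 kcal/mol.
Chair II (nitro equatorial, cyano axial): E = 0.21 kcal/mol.
Chair II is the more stable (lower-energy) conformer, and in that chair the cyano group is axial.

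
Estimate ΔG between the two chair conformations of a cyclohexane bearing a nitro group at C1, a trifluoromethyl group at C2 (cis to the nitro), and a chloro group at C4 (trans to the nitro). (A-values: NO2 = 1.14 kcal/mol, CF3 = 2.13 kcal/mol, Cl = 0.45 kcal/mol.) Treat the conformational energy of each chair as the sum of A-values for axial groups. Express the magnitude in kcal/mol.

Chair I (nitro axial, trifluoromethyl equatorial, chloro axial): E = 1.59 kcal/mol.
Chair II (nitro equatorial, trifluoromethyl axial, chloro equatorial): E = 2.13 kcal/mol.
ΔE = 2.13 − 1.59 = 0.54 kcal/mol; chair I is more stable.

0.54 kcal/mol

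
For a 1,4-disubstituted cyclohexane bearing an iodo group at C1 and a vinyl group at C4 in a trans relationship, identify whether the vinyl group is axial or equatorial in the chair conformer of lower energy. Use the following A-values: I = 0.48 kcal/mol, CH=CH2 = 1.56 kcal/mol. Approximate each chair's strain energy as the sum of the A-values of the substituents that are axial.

C1 and C4 have opposite parity, so for the trans isomer the two substituents are e,e in one chair and a,a in the other.
Chair I (iodo axial, vinyl axial): E = 2.04 kcal/mol.
Chair II (iodo equatorial, vinyl equatorial): E = 0.00 kcal/mol.
Chair II is the more stable (lower-energy) conformer, and in that chair the vinyl group is equatorial.

equatorial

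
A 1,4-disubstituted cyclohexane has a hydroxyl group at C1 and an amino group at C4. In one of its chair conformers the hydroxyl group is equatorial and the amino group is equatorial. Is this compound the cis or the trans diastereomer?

C1 and C4 have opposite parity, so their axial bonds point in opposite directions.
With opposite-parity carbons, two substituents on the same face are one axial and one equatorial; opposite faces give both axial or both equatorial.
Here the groups are equatorial/equatorial → opposite face → trans.

trans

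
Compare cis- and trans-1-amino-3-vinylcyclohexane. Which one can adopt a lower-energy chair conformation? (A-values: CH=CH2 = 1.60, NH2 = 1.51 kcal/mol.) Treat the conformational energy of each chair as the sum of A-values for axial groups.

cis

At 1,3 positions (parity same): cis → (e,e or a,a); trans → (a,e or e,a).
Best chair for cis: E = 0.00 kcal/mol; best chair for trans: E = 1.51 kcal/mol.
The cis isomer is lower by 1.51 kcal/mol.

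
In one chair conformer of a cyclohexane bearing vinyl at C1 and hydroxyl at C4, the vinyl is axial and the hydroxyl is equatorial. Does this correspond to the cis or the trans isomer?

cis

C1 and C4 have opposite parity, so their axial bonds point in opposite directions.
With opposite-parity carbons, two substituents on the same face are one axial and one equatorial; opposite faces give both axial or both equatorial.
Here the groups are axial/equatorial → same face → cis.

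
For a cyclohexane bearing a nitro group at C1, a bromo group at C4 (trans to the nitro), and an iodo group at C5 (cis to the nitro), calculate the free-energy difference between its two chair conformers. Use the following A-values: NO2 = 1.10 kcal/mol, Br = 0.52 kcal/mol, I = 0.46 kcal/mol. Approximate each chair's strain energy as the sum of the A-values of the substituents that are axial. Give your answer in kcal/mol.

Chair I (nitro axial, bromo axial, iodo axial): E = 2.08 kcal/mol.
Chair II (nitro equatorial, bromo equatorial, iodo equatorial): E = 0.00 kcal/mol.
ΔE = 2.08 − 0.00 = 2.08 kcal/mol; chair II is more stable.

2.08 kcal/mol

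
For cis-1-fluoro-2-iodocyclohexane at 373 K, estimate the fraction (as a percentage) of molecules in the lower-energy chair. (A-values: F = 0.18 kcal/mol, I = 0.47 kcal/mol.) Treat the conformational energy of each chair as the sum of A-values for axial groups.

59.7%

C1 and C2 have opposite parity, so for the cis isomer the two substituents are one axial and one equatorial in each chair.
Chair I (fluoro axial, iodo equatorial): E = 0.18 kcal/mol; chair II (fluoro equatorial, iodo axial): E = 0.47 kcal/mol.
ΔG = 0.29 kcal/mol between the two chairs.
K = exp(ΔG/RT) with R = 1.987×10⁻³ kcal mol⁻¹ K⁻¹ and T = 373 K gives K ≈ 1.48.
Fraction in the lower-energy chair = K/(K+1) = 59.7%.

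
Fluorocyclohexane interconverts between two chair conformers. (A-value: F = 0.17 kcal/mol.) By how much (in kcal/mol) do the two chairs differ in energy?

A monosubstituted cyclohexane has one chair with the fluoro group axial (E = A = 0.17 kcal/mol) and one with it equatorial (E = 0).
ΔE = 0.17 − 0 = 0.17 kcal/mol.

0.17 kcal/mol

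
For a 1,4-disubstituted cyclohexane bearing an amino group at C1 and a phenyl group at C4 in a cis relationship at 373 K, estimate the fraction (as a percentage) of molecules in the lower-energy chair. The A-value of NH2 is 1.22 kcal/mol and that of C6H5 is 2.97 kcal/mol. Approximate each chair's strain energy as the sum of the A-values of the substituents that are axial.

91.4%

C1 and C4 have opposite parity, so for the cis isomer the two substituents are one axial and one equatorial in each chair.
Chair I (amino axial, phenyl equatorial): E = 1.22 kcal/mol; chair II (amino equatorial, phenyl axial): E = 2.97 kcal/mol.
ΔG = 1.75 kcal/mol between the two chairs.
K = exp(ΔG/RT) with R = 1.987×10⁻³ kcal mol⁻¹ K⁻¹ and T = 373 K gives K ≈ 10.6.
Fraction in the lower-energy chair = K/(K+1) = 91.4%.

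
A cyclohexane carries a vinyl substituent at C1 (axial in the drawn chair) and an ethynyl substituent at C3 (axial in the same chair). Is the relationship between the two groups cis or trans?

C1 and C3 have the same parity, so their axial bonds point in the same direction.
With same-parity carbons, two substituents on the same face are both axial or both equatorial; opposite faces give one of each.
Here the groups are axial/axial → same face → cis.

cis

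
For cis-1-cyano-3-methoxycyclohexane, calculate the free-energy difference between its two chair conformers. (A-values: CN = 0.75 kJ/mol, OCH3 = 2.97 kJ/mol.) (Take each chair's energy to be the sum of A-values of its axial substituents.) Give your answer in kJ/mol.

3.72 kJ/mol

C1 and C3 have the same parity, so for the cis isomer the two substituents are e,e in one chair and a,a in the other.
Chair I (cyano axial, methoxy axial): E = 3.72 kJ/mol.
Chair II (cyano equatorial, methoxy equatorial): E = 0.00 kJ/mol.
ΔE = 3.72 − 0.00 = 3.72 kJ/mol; chair II is more stable.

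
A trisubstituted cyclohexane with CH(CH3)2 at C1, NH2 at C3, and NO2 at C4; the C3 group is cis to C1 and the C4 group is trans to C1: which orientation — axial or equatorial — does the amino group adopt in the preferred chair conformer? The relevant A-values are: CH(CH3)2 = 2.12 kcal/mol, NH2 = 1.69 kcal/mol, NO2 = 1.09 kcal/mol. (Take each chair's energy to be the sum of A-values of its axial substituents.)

Chair I (isopropyl axial, amino axial, nitro axial): E = 4.90 kcal/mol.
Chair II (isopropyl equatorial, amino equatorial, nitro equatorial): E = 0.00 kcal/mol.
Chair II is the more stable (lower-energy) conformer, and in that chair the amino group is equatorial.

equatorial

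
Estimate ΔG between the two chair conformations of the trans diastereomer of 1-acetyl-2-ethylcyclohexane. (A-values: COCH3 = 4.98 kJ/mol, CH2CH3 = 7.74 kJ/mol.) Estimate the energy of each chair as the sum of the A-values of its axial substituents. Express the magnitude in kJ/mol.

C1 and C2 have opposite parity, so for the trans isomer the two substituents are e,e in one chair and a,a in the other.
Chair I (acetyl axial, ethyl axial): E = 12.72 kJ/mol.
Chair II (acetyl equatorial, ethyl equatorial): E = 0.00 kJ/mol.
ΔE = 12.72 − 0.00 = 12.72 kJ/mol; chair II is more stable.

12.72 kJ/mol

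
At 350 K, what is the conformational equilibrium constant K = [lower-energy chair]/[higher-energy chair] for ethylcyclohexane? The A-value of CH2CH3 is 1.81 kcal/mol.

One chair has the ethyl group axial (E = 1.81 kcal/mol) and the other has it equatorial (E = 0).
ΔG = 1.81 kcal/mol between the two chairs.
K = exp(ΔG/RT) with R = 1.987×10⁻³ kcal mol⁻¹ K⁻¹ and T = 350 K gives K ≈ 13.5.

K ≈ 13.5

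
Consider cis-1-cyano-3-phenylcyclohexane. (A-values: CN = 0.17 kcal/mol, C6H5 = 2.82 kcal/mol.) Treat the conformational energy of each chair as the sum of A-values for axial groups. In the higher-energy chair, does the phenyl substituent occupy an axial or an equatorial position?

axial

C1 and C3 have the same parity, so for the cis isomer the two substituents are e,e in one chair and a,a in the other.
Chair I (cyano axial, phenyl axial): E = 2.99 kcal/mol.
Chair II (cyano equatorial, phenyl equatorial): E = 0.00 kcal/mol.
Chair I is the less stable (higher-energy) conformer, and in that chair the phenyl group is axial.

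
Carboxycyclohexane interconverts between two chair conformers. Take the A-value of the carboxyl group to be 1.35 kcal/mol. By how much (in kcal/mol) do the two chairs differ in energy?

1.35 kcal/mol

A monosubstituted cyclohexane has one chair with the carboxyl group axial (E = A = 1.35 kcal/mol) and one with it equatorial (E = 0).
ΔE = 1.35 − 0 = 1.35 kcal/mol.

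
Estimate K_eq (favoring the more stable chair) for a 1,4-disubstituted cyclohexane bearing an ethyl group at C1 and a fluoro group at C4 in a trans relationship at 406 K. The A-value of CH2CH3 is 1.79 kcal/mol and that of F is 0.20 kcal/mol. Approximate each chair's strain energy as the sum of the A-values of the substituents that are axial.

K ≈ 11.8

C1 and C4 have opposite parity, so for the trans isomer the two substituents are e,e in one chair and a,a in the other.
Chair I (ethyl axial, fluoro axial): E = 1.99 kcal/mol; chair II (ethyl equatorial, fluoro equatorial): E = 0.00 kcal/mol.
ΔG = 1.99 kcal/mol between the two chairs.
K = exp(ΔG/RT) with R = 1.987×10⁻³ kcal mol⁻¹ K⁻¹ and T = 406 K gives K ≈ 11.8.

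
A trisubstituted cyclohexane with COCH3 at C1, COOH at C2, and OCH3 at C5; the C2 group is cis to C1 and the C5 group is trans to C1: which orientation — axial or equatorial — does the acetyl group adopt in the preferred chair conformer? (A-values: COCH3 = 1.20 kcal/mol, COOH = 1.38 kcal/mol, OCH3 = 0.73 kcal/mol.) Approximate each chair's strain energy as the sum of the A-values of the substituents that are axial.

axial

Chair I (acetyl axial, carboxyl equatorial, methoxy equatorial): E = 1.20 kcal/mol.
Chair II (acetyl equatorial, carboxyl axial, methoxy axial): E = 2.11 kcal/mol.
Chair I is the more stable (lower-energy) conformer, and in that chair the acetyl group is axial.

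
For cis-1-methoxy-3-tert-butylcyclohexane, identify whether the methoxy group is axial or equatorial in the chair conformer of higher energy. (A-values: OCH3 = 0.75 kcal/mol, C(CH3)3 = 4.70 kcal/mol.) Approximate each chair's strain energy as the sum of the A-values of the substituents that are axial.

C1 and C3 have the same parity, so for the cis isomer the two substituents are e,e in one chair and a,a in the other.
Chair I (methoxy axial, tert-butyl axial): E = 5.45 kcal/mol.
Chair II (methoxy equatorial, tert-butyl equatorial): E = 0.00 kcal/mol.
Chair I is the less stable (higher-energy) conformer, and in that chair the methoxy group is axial.

axial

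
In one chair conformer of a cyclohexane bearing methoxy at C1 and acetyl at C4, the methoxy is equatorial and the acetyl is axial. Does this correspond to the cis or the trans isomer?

cis

C1 and C4 have opposite parity, so their axial bonds point in opposite directions.
With opposite-parity carbons, two substituents on the same face are one axial and one equatorial; opposite faces give both axial or both equatorial.
Here the groups are equatorial/axial → same face → cis.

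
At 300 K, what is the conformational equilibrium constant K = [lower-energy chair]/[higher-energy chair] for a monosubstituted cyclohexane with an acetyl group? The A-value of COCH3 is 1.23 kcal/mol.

One chair has the acetyl group axial (E = 1.23 kcal/mol) and the other has it equatorial (E = 0).
ΔG = 1.23 kcal/mol between the two chairs.
K = exp(ΔG/RT) with R = 1.987×10⁻³ kcal mol⁻¹ K⁻¹ and T = 300 K gives K ≈ 7.87.

K ≈ 7.87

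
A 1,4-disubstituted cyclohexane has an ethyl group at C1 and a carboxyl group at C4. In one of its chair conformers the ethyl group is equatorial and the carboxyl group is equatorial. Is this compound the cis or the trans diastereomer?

C1 and C4 have opposite parity, so their axial bonds point in opposite directions.
With opposite-parity carbons, two substituents on the same face are one axial and one equatorial; opposite faces give both axial or both equatorial.
Here the groups are equatorial/equatorial → opposite face → trans.

trans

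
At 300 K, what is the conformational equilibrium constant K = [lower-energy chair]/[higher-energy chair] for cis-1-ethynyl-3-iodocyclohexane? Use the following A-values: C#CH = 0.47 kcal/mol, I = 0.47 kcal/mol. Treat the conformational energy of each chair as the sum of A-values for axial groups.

K ≈ 4.84

C1 and C3 have the same parity, so for the cis isomer the two substituents are e,e in one chair and a,a in the other.
Chair I (ethynyl axial, iodo axial): E = 0.94 kcal/mol; chair II (ethynyl equatorial, iodo equatorial): E = 0.00 kcal/mol.
ΔG = 0.94 kcal/mol between the two chairs.
K = exp(ΔG/RT) with R = 1.987×10⁻³ kcal mol⁻¹ K⁻¹ and T = 300 K gives K ≈ 4.84.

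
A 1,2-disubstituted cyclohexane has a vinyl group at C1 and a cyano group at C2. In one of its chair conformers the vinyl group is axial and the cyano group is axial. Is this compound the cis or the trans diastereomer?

C1 and C2 have opposite parity, so their axial bonds point in opposite directions.
With opposite-parity carbons, two substituents on the same face are one axial and one equatorial; opposite faces give both axial or both equatorial.
Here the groups are axial/axial → opposite face → trans.

trans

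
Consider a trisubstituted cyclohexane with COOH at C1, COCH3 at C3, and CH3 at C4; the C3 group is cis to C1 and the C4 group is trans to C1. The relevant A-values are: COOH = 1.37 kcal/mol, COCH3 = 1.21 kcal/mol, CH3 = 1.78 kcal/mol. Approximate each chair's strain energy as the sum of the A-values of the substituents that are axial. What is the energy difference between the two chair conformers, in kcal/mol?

4.36 kcal/mol

Chair I (carboxyl axial, acetyl axial, methyl axial): E = 4.36 kcal/mol.
Chair II (carboxyl equatorial, acetyl equatorial, methyl equatorial): E = 0.00 kcal/mol.
ΔE = 4.36 − 0.00 = 4.36 kcal/mol; chair II is more stable.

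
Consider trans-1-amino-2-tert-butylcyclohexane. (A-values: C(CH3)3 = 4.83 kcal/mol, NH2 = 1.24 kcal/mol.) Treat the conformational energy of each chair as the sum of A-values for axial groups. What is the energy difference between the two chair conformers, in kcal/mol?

6.07 kcal/mol

C1 and C2 have opposite parity, so for the trans isomer the two substituents are e,e in one chair and a,a in the other.
Chair I (tert-butyl axial, amino axial): E = 6.07 kcal/mol.
Chair II (tert-butyl equatorial, amino equatorial): E = 0.00 kcal/mol.
ΔE = 6.07 − 0.00 = 6.07 kcal/mol; chair II is more stable.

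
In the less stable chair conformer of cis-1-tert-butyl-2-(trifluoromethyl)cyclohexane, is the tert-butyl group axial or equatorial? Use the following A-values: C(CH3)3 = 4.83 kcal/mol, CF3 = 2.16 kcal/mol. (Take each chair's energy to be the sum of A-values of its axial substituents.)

axial

C1 and C2 have opposite parity, so for the cis isomer the two substituents are one axial and one equatorial in each chair.
Chair I (tert-butyl axial, trifluoromethyl equatorial): E = 4.83 kcal/mol.
Chair II (tert-butyl equatorial, trifluoromethyl axial): E = 2.16 kcal/mol.
Chair I is the less stable (higher-energy) conformer, and in that chair the tert-butyl group is axial.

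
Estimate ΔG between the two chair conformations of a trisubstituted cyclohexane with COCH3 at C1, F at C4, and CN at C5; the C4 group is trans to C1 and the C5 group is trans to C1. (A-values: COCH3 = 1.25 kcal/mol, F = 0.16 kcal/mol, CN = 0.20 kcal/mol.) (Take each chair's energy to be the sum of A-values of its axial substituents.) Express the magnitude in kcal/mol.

Chair I (acetyl axial, fluoro axial, cyano equatorial): E = 1.41 kcal/mol.
Chair II (acetyl equatorial, fluoro equatorial, cyano axial): E = 0.20 kcal/mol.
ΔE = 1.41 − 0.20 = 1.21 kcal/mol; chair II is more stable.

1.21 kcal/mol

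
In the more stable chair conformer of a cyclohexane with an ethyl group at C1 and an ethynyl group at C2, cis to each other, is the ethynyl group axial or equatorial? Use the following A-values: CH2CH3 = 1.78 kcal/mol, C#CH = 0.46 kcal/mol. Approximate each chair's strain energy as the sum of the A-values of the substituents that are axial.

C1 and C2 have opposite parity, so for the cis isomer the two substituents are one axial and one equatorial in each chair.
Chair I (ethyl axial, ethynyl equatorial): E = 1.78 kcal/mol.
Chair II (ethyl equatorial, ethynyl axial): E = 0.46 kcal/mol.
Chair II is the more stable (lower-energy) conformer, and in that chair the ethynyl group is axial.

axial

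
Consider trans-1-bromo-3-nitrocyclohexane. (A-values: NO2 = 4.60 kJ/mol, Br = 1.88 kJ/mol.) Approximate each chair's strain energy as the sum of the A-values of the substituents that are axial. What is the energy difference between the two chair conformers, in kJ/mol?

C1 and C3 have the same parity, so for the trans isomer the two substituents are one axial and one equatorial in each chair.
Chair I (nitro axial, bromo equatorial): E = 4.60 kJ/mol.
Chair II (nitro equatorial, bromo axial): E = 1.88 kJ/mol.
ΔE = 4.60 − 1.88 = 2.72 kJ/mol; chair II is more stable.

2.72 kJ/mol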